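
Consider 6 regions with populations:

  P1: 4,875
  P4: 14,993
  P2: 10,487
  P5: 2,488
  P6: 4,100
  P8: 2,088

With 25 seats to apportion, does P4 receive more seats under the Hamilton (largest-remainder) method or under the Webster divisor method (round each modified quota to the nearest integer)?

Hamilton: P1 3, P4 10, P2 7, P5 1, P6 3, P8 1.
Webster: P1 3, P4 9, P2 7, P5 2, P6 3, P8 1.
P4 gets 10 under Hamilton and 9 under Webster.

Hamilton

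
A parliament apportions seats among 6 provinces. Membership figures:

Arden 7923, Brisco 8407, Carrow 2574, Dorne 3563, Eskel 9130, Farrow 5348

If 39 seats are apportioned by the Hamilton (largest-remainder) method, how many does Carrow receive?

Standard divisor: 36945 ÷ 39 ≈ 947.308.
Standard quotas: Arden 8.3637, Brisco 8.8746, Carrow 2.7172, Dorne 3.7612, Eskel 9.6378, Farrow 5.6455.
Lower quotas: Arden 8, Brisco 8, Carrow 2, Dorne 3, Eskel 9, Farrow 5 (sum 35, leaving 4 seats).
Remainders in descending order: Brisco 0.8746, Dorne 0.7612, Carrow 0.7172, Farrow 0.6455, Eskel 0.6378, Arden 0.3637.
The surplus seats go to Brisco, Dorne, Carrow, Farrow.
Carrow receives 3.

3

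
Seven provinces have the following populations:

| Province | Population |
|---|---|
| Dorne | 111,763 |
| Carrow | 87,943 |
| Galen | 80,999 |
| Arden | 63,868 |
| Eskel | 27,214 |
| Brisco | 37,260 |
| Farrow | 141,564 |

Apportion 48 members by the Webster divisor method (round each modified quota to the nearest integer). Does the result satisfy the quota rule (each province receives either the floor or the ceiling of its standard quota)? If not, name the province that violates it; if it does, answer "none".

Standard quotas: Dorne 9.743, Carrow 7.667, Galen 7.061, Arden 5.568, Eskel 2.372, Brisco 3.248, Farrow 12.341.
Webster allocation: Dorne 10, Carrow 8, Galen 7, Arden 6, Eskel 2, Brisco 3, Farrow 12.
Every allocation lies between the lower and upper quota.

none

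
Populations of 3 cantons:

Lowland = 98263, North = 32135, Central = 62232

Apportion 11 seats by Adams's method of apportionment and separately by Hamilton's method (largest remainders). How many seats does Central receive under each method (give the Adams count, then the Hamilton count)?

4 and 3

Adams: Lowland 5, North 2, Central 4.
Hamilton: Lowland 6, North 2, Central 3.
Central gets 4 under Adams and 3 under Hamilton.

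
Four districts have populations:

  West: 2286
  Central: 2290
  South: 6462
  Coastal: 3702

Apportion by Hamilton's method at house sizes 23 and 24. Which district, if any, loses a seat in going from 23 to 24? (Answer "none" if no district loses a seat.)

At 23 seats: West 3, Central 4, South 10, Coastal 6.
At 24 seats: West 4, Central 4, South 10, Coastal 6.
No district's allocation decreased.

none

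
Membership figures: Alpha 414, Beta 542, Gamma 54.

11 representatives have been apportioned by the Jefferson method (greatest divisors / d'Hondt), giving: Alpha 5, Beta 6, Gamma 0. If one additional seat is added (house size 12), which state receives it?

Priority for the next seat is population ÷ (current seats + 1).
Priorities: Alpha 69.000, Beta 77.429, Gamma 54.000.
Highest priority: Beta.

Beta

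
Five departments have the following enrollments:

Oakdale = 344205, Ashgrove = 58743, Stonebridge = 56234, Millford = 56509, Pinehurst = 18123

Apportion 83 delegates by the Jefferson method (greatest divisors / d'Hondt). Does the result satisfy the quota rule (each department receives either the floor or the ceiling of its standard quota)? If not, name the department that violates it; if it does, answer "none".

Oakdale

Standard quotas: Oakdale 53.519, Ashgrove 9.134, Stonebridge 8.744, Millford 8.786, Pinehurst 2.818.
Jefferson allocation: Oakdale 55, Ashgrove 9, Stonebridge 8, Millford 9, Pinehurst 2.
Oakdale has quota 53.519 (lower 53, upper 54) but receives 55 — outside the quota interval.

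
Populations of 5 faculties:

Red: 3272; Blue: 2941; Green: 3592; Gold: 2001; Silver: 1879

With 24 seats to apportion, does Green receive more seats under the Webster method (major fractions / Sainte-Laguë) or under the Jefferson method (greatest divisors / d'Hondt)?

Webster: Red 6, Blue 5, Green 6, Gold 4, Silver 3.
Jefferson: Red 6, Blue 5, Green 7, Gold 3, Silver 3.
Green gets 6 under Webster and 7 under Jefferson.

Jefferson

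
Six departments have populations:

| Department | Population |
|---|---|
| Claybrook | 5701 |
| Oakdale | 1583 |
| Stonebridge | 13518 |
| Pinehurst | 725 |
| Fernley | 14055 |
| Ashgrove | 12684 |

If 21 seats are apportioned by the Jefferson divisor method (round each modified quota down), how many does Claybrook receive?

2

Standard divisor 48266/21 ≈ 2298.381; standard quotas: Claybrook 2.480, Oakdale 0.689, Stonebridge 5.882, Pinehurst 0.315, Fernley 6.115, Ashgrove 5.519.
Rounding down gives 2, 0, 5, 0, 6, 5 = 18 seats, so the divisor must be adjusted.
With modified divisor 2000: modified quotas Claybrook 2.850, Oakdale 0.791, Stonebridge 6.759, Pinehurst 0.362, Fernley 7.027, Ashgrove 6.342.
Rounding down: Claybrook 2, Oakdale 0, Stonebridge 6, Pinehurst 0, Fernley 7, Ashgrove 6 (total 21).
Claybrook receives 2.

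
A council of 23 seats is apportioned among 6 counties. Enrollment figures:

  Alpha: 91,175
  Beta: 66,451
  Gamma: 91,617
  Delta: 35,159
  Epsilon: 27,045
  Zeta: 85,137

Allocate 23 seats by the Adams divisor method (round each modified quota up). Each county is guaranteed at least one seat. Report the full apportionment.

Standard divisor 396584/23 ≈ 17242.783; standard quotas: Alpha 5.288, Beta 3.854, Gamma 5.313, Delta 2.039, Epsilon 1.568, Zeta 4.938.
Rounding up gives 6, 4, 6, 3, 2, 5 = 26 seats, so the divisor must be adjusted.
With modified divisor 19800: modified quotas Alpha 4.605, Beta 3.356, Gamma 4.627, Delta 1.776, Epsilon 1.366, Zeta 4.300.
Rounding up: Alpha 5, Beta 4, Gamma 5, Delta 2, Epsilon 2, Zeta 5 (total 23).

Alpha 5, Beta 4, Gamma 5, Delta 2, Epsilon 2, Zeta 5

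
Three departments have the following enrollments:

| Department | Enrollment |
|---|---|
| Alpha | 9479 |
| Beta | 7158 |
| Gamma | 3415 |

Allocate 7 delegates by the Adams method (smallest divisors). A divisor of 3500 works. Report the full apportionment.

Alpha=3; Beta=3; Gamma=1

With modified divisor 3500: modified quotas Alpha 2.708, Beta 2.045, Gamma 0.976.
Rounding up: Alpha 3, Beta 3, Gamma 1 (total 7).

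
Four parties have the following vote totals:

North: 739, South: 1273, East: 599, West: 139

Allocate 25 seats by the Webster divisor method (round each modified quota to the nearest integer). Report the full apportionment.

Standard divisor 2750/25 ≈ 110; standard quotas: North 6.718, South 11.573, East 5.445, West 1.264.
Rounding to the nearest integer gives North 7, South 12, East 5, West 1 — total 25, matching the house size, so no adjustment is needed.

North 7, South 12, East 5, West 1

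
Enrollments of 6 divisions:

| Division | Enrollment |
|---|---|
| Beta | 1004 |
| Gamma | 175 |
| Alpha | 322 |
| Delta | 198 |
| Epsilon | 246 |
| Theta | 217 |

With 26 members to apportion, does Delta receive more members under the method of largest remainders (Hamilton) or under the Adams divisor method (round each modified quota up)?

Hamilton: Beta 12, Gamma 2, Alpha 4, Delta 2, Epsilon 3, Theta 3.
Adams: Beta 11, Gamma 2, Alpha 4, Delta 3, Epsilon 3, Theta 3.
Delta gets 2 under Hamilton and 3 under Adams.

Adams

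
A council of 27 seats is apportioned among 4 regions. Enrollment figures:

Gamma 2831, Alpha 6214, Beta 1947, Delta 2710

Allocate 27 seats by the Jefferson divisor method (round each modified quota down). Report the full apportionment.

Standard divisor 13702/27 ≈ 507.481; standard quotas: Gamma 5.579, Alpha 12.245, Beta 3.837, Delta 5.340.
Rounding down gives 5, 12, 3, 5 = 25 seats, so the divisor must be adjusted.
With modified divisor 475: modified quotas Gamma 5.960, Alpha 13.082, Beta 4.099, Delta 5.705.
Rounding down: Gamma 5, Alpha 13, Beta 4, Delta 5 (total 27).

Gamma 5; Alpha 13; Beta 4; Delta 5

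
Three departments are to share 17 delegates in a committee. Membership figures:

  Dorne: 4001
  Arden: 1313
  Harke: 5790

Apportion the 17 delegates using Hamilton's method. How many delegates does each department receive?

Standard divisor: 11104 ÷ 17 ≈ 653.176.
Standard quotas: Dorne 6.1255, Arden 2.0102, Harke 8.8644.
Lower quotas: Dorne 6, Arden 2, Harke 8 (sum 16, leaving 1 seat).
Remainders in descending order: Harke 0.8644, Dorne 0.1255, Arden 0.0102.
Largest remainder: Harke receives the extra seat.

Dorne: 6; Arden: 2; Harke: 9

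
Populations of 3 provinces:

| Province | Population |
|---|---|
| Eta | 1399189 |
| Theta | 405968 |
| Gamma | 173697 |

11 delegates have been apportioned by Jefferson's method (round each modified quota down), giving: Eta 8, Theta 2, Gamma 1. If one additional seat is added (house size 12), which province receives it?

Priority for the next seat is population ÷ (current seats + 1).
Priorities: Eta 155465.444, Theta 135322.667, Gamma 86848.500.
Highest priority: Eta.

Eta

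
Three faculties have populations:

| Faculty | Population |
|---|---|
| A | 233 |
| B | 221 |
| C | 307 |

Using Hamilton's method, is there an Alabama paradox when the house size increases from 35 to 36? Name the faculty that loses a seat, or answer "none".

At 35 seats: A 11, B 10, C 14.
At 36 seats: A 11, B 10, C 15.
No faculty's allocation decreased.

none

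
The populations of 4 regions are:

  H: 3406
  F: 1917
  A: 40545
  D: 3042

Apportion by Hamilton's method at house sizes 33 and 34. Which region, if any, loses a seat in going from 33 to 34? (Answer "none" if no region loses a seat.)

At 33 seats: H 2, F 1, A 28, D 2.
At 34 seats: H 3, F 1, A 28, D 2.
No region's allocation decreased.

none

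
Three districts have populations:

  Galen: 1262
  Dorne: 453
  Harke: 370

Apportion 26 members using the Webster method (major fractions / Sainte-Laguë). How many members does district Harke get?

5

Standard divisor 2085/26 ≈ 80.192; standard quotas: Galen 15.737, Dorne 5.649, Harke 4.614.
Rounding to the nearest integer gives 16, 6, 5 = 27 seats, so the divisor must be adjusted.
With modified divisor 81.8: modified quotas Galen 15.428, Dorne 5.538, Harke 4.523.
Rounding to the nearest integer: Galen 15, Dorne 6, Harke 5 (total 26).
Harke receives 5.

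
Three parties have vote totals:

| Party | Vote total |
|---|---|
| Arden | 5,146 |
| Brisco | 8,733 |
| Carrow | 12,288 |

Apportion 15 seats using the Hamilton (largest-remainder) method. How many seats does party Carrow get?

Total 26167; standard divisor 26167/15 ≈ 1744.467.
Standard quotas: Arden 2.9499, Brisco 5.0061, Carrow 7.0440.
Lower quotas: Arden 2, Brisco 5, Carrow 7 (sum 14, leaving 1 seat).
Remainders in descending order: Arden 0.9499, Carrow 0.0440, Brisco 0.0061.
The surplus seat goes to Arden.
Carrow receives 7.

7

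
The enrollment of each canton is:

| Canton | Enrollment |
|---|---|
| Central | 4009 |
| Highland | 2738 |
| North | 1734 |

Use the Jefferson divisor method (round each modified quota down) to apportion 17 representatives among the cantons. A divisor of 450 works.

Central=8, Highland=6, North=3

With modified divisor 450: modified quotas Central 8.909, Highland 6.084, North 3.853.
Rounding down: Central 8, Highland 6, North 3 (total 17).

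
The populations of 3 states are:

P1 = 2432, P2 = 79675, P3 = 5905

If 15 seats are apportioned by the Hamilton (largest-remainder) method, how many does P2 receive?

Standard divisor: 88012 ÷ 15 ≈ 5867.467.
Standard quotas: P1 0.4145, P2 13.5791, P3 1.0064.
Lower quotas: P1 0, P2 13, P3 1 (sum 14, leaving 1 seat).
Remainders in descending order: P2 0.5791, P1 0.4145, P3 0.0064.
The surplus seat goes to P2.
P2 receives 14.

14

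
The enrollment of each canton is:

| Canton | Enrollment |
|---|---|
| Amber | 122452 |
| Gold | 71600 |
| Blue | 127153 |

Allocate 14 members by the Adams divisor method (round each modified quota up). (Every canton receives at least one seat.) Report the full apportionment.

Standard divisor 321205/14 ≈ 22943.214; standard quotas: Amber 5.337, Gold 3.121, Blue 5.542.
Rounding up gives 6, 4, 6 = 16 seats, so the divisor must be adjusted.
With modified divisor 25000: modified quotas Amber 4.898, Gold 2.864, Blue 5.086.
Rounding up: Amber 5, Gold 3, Blue 6 (total 14).

Amber 5, Gold 3, Blue 6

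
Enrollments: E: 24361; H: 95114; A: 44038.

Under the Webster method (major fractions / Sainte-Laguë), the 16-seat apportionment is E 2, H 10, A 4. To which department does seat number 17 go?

A

Priority for the next seat is population ÷ (current seats + 0.5).
Priorities: E 9744.400, H 9058.476, A 9786.222.
Highest priority: A.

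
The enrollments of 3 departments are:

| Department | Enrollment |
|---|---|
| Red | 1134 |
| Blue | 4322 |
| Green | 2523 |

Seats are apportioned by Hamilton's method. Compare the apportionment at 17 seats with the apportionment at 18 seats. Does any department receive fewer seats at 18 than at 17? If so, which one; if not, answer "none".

Red

At 17 seats: Red 3, Blue 9, Green 5.
At 18 seats: Red 2, Blue 10, Green 6.
Red drops from 3 to 2.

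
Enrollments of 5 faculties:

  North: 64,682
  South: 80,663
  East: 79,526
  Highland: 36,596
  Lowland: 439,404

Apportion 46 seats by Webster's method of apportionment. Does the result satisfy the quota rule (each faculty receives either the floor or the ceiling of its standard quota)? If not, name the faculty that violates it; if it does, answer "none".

Standard quotas: North 4.245, South 5.294, East 5.219, Highland 2.402, Lowland 28.839.
Webster allocation: North 4, South 5, East 5, Highland 2, Lowland 30.
Lowland has quota 28.839 (lower 28, upper 29) but receives 30 — outside the quota interval.

Lowland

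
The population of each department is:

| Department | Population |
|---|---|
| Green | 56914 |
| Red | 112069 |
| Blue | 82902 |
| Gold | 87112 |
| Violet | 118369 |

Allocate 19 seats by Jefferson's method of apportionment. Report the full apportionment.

Green 2, Red 5, Blue 3, Gold 4, Violet 5

Standard divisor 457366/19 ≈ 24071.895; standard quotas: Green 2.364, Red 4.656, Blue 3.444, Gold 3.619, Violet 4.917.
Rounding down gives 2, 4, 3, 3, 4 = 16 seats, so the divisor must be adjusted.
With modified divisor 21300: modified quotas Green 2.672, Red 5.261, Blue 3.892, Gold 4.090, Violet 5.557.
Rounding down: Green 2, Red 5, Blue 3, Gold 4, Violet 5 (total 19).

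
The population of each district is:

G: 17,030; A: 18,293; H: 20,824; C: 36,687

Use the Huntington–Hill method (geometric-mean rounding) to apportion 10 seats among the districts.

G=2, A=2, H=2, C=4

With divisor 9546: modified quotas G 1.784, A 1.916, H 2.181, C 3.843.
Geometric-mean thresholds: G √(1·2)=1.414, A √(1·2)=1.414, H √(2·3)=2.449, C √(3·4)=3.464.
Each quota rounded against its threshold gives G 2, A 2, H 2, C 4 (total 10).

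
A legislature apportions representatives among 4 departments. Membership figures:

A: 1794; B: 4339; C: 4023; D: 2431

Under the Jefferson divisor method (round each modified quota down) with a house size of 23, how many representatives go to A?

Standard divisor 12587/23 ≈ 547.261; standard quotas: A 3.278, B 7.929, C 7.351, D 4.442.
Rounding down gives 3, 7, 7, 4 = 21 seats, so the divisor must be adjusted.
With modified divisor 500: modified quotas A 3.588, B 8.678, C 8.046, D 4.862.
Rounding down: A 3, B 8, C 8, D 4 (total 23).
A receives 3.

3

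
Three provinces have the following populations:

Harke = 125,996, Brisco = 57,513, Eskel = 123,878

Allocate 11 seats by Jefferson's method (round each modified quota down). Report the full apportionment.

Harke=5, Brisco=2, Eskel=4

Standard divisor 307387/11 ≈ 27944.273; standard quotas: Harke 4.509, Brisco 2.058, Eskel 4.433.
Rounding down gives 4, 2, 4 = 10 seats, so the divisor must be adjusted.
With modified divisor 25000: modified quotas Harke 5.040, Brisco 2.301, Eskel 4.955.
Rounding down: Harke 5, Brisco 2, Eskel 4 (total 11).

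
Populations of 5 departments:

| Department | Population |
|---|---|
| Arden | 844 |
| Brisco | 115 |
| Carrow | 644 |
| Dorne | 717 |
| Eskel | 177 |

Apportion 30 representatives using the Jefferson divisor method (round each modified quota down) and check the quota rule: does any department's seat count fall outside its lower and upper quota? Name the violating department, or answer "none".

Standard quotas: Arden 10.140, Brisco 1.382, Carrow 7.737, Dorne 8.614, Eskel 2.127.
Jefferson allocation: Arden 10, Brisco 1, Carrow 8, Dorne 9, Eskel 2.
Every allocation lies between the lower and upper quota.

none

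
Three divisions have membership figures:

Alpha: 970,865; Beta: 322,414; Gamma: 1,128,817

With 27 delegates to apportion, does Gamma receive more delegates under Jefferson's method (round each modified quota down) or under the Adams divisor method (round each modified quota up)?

Jefferson

Jefferson: Alpha 11, Beta 3, Gamma 13.
Adams: Alpha 11, Beta 4, Gamma 12.
Gamma gets 13 under Jefferson and 12 under Adams.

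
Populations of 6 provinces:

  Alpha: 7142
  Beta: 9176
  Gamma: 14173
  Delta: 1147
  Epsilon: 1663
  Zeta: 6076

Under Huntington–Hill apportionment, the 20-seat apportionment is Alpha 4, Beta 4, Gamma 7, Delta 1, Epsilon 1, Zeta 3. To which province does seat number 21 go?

Priority for the next seat is population ÷ (√(s·(s+1))).
Priorities: Alpha 1597.000, Beta 2051.816, Gamma 1893.947, Delta 811.051, Epsilon 1175.919, Zeta 1753.990.
Highest priority: Beta.

Beta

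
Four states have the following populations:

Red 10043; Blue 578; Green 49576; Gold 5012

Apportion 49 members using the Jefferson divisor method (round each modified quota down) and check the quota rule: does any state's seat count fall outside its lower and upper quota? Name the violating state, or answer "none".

Green

Standard quotas: Red 7.547, Blue 0.434, Green 37.253, Gold 3.766.
Jefferson allocation: Red 7, Blue 0, Green 39, Gold 3.
Green has quota 37.253 (lower 37, upper 38) but receives 39 — outside the quota interval.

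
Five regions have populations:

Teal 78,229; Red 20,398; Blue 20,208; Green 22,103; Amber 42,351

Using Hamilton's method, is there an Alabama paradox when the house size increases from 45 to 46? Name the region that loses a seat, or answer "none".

Green

At 45 seats: Teal 19, Red 5, Blue 5, Green 6, Amber 10.
At 46 seats: Teal 20, Red 5, Blue 5, Green 5, Amber 11.
Green drops from 6 to 5.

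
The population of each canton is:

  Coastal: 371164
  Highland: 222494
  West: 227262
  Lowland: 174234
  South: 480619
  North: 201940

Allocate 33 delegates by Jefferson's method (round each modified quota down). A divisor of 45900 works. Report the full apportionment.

With modified divisor 45900: modified quotas Coastal 8.086, Highland 4.847, West 4.951, Lowland 3.796, South 10.471, North 4.400.
Rounding down: Coastal 8, Highland 4, West 4, Lowland 3, South 10, North 4 (total 33).

Coastal: 8, Highland: 4, West: 4, Lowland: 3, South: 10, North: 4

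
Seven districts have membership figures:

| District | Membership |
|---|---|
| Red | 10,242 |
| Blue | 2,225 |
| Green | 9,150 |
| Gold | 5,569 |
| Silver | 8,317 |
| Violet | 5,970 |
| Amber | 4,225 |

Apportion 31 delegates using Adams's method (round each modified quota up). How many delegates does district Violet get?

Standard divisor 45698/31 ≈ 1474.129; standard quotas: Red 6.948, Blue 1.509, Green 6.207, Gold 3.778, Silver 5.642, Violet 4.050, Amber 2.866.
Rounding up gives 7, 2, 7, 4, 6, 5, 3 = 34 seats, so the divisor must be adjusted.
With modified divisor 1700: modified quotas Red 6.025, Blue 1.309, Green 5.382, Gold 3.276, Silver 4.892, Violet 3.512, Amber 2.485.
Rounding up: Red 7, Blue 2, Green 6, Gold 4, Silver 5, Violet 4, Amber 3 (total 31).
Violet receives 4.

4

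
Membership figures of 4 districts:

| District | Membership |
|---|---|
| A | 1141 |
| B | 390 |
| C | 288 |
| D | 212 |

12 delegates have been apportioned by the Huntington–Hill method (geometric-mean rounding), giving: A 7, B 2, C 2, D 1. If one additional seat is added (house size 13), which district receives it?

B

Priority for the next seat is population ÷ (√(s·(s+1))).
Priorities: A 152.473, B 159.217, C 117.576, D 149.907.
Highest priority: B.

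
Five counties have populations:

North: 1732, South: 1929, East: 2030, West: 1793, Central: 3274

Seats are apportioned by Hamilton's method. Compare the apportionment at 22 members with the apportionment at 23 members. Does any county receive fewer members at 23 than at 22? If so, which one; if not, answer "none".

none

At 22 seats: North 3, South 4, East 4, West 4, Central 7.
At 23 seats: North 4, South 4, East 4, West 4, Central 7.
No county's allocation decreased.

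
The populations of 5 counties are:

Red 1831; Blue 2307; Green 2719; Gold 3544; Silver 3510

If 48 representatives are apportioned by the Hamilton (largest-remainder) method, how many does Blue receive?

The standard divisor is 13911/48 ≈ 289.812.
Standard quotas: Red 6.318, Blue 7.960, Green 9.382, Gold 12.229, Silver 12.111.
Lower quotas: Red 6, Blue 7, Green 9, Gold 12, Silver 12 (sum 46, leaving 2 seats).
Remainders in descending order: Blue 0.960, Green 0.382, Red 0.318, Gold 0.229, Silver 0.111.
The surplus seats go to Blue, Green.
Blue receives 8.

8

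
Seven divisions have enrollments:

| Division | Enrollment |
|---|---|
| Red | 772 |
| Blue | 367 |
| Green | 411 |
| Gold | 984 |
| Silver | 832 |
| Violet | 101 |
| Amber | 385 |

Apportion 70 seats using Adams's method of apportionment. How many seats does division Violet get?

Standard divisor 3852/70 ≈ 55.029; standard quotas: Red 14.029, Blue 6.669, Green 7.469, Gold 17.882, Silver 15.119, Violet 1.835, Amber 6.996.
Rounding up gives 15, 7, 8, 18, 16, 2, 7 = 73 seats, so the divisor must be adjusted.
With modified divisor 58: modified quotas Red 13.310, Blue 6.328, Green 7.086, Gold 16.966, Silver 14.345, Violet 1.741, Amber 6.638.
Rounding up: Red 14, Blue 7, Green 8, Gold 17, Silver 15, Violet 2, Amber 7 (total 70).
Violet receives 2.

2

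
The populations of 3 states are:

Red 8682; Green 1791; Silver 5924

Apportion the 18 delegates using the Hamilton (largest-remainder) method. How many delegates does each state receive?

Red 10; Green 2; Silver 6

Total 16397; standard divisor 16397/18 ≈ 910.944.
Standard quotas: Red 9.5308, Green 1.9661, Silver 6.5031.
Lower quotas: Red 9, Green 1, Silver 6 (sum 16, leaving 2 seats).
Remainders in descending order: Green 0.9661, Red 0.5308, Silver 0.5031.
The surplus seats go to Green, Red.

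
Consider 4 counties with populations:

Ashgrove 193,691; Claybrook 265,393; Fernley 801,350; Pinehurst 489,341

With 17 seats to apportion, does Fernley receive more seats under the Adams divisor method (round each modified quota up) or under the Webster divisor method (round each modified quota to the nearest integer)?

Adams: Ashgrove 2, Claybrook 3, Fernley 7, Pinehurst 5.
Webster: Ashgrove 2, Claybrook 2, Fernley 8, Pinehurst 5.
Fernley gets 7 under Adams and 8 under Webster.

Webster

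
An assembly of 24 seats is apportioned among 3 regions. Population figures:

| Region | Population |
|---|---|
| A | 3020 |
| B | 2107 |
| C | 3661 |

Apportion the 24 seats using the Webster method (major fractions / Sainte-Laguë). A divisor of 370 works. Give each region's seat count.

With modified divisor 370: modified quotas A 8.162, B 5.695, C 9.895.
Rounding to the nearest integer: A 8, B 6, C 10 (total 24).

A 8, B 6, C 10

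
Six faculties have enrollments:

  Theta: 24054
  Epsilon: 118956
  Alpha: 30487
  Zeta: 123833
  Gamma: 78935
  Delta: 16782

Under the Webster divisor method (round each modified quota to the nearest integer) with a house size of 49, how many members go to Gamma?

10

Standard divisor 393047/49 ≈ 8021.367; standard quotas: Theta 2.999, Epsilon 14.830, Alpha 3.801, Zeta 15.438, Gamma 9.841, Delta 2.092.
Rounding to the nearest integer gives Theta 3, Epsilon 15, Alpha 4, Zeta 15, Gamma 10, Delta 2 — total 49, matching the house size, so no adjustment is needed.
Gamma receives 10.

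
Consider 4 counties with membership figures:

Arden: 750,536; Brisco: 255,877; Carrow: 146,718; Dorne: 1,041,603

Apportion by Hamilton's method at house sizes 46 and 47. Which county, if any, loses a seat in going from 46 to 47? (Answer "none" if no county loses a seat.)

none

At 46 seats: Arden 16, Brisco 5, Carrow 3, Dorne 22.
At 47 seats: Arden 16, Brisco 6, Carrow 3, Dorne 22.
No county's allocation decreased.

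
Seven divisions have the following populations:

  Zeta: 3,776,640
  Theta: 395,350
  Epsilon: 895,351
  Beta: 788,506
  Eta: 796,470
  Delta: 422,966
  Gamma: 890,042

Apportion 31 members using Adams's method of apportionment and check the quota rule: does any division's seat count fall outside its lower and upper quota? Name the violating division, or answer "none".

Standard quotas: Zeta 14.698, Theta 1.539, Epsilon 3.485, Beta 3.069, Eta 3.100, Delta 1.646, Gamma 3.464.
Adams allocation: Zeta 13, Theta 2, Epsilon 4, Beta 3, Eta 3, Delta 2, Gamma 4.
Zeta has quota 14.698 (lower 14, upper 15) but receives 13 — outside the quota interval.

Zeta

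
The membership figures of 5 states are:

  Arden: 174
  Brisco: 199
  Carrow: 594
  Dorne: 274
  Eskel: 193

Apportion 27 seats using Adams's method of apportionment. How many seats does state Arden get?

3

Standard divisor 1434/27 ≈ 53.111; standard quotas: Arden 3.276, Brisco 3.747, Carrow 11.184, Dorne 5.159, Eskel 3.634.
Rounding up gives 4, 4, 12, 6, 4 = 30 seats, so the divisor must be adjusted.
With modified divisor 59: modified quotas Arden 2.949, Brisco 3.373, Carrow 10.068, Dorne 4.644, Eskel 3.271.
Rounding up: Arden 3, Brisco 4, Carrow 11, Dorne 5, Eskel 4 (total 27).
Arden receives 3.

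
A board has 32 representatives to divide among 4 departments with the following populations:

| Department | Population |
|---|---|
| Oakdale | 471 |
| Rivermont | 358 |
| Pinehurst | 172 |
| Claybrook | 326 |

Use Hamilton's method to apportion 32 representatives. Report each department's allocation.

Oakdale 11, Rivermont 9, Pinehurst 4, Claybrook 8

Total 1327; standard divisor 1327/32 ≈ 41.469.
Standard quotas: Oakdale 11.358, Rivermont 8.633, Pinehurst 4.148, Claybrook 7.861.
Lower quotas: Oakdale 11, Rivermont 8, Pinehurst 4, Claybrook 7 (sum 30, leaving 2 seats).
Remainders in descending order: Claybrook 0.861, Rivermont 0.633, Oakdale 0.358, Pinehurst 0.148.
Largest remainders: Claybrook, Rivermont receive the extra seats.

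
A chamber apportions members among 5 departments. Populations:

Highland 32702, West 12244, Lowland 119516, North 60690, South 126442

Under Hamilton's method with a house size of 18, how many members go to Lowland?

Total 351594; standard divisor 351594/18 = 19533.
Standard quotas: Highland 1.6742, West 0.6268, Lowland 6.1187, North 3.1070, South 6.4733.
Lower quotas: Highland 1, West 0, Lowland 6, North 3, South 6 (sum 16, leaving 2 seats).
Remainders in descending order: Highland 0.6742, West 0.6268, South 0.4733, Lowland 0.1187, North 0.1070.
Largest remainders: Highland, West receive the extra seats.
Lowland receives 6.

6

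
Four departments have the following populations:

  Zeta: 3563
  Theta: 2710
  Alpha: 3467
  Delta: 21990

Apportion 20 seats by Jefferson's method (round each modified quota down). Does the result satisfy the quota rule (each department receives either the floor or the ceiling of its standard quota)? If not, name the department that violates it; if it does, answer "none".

Delta

Standard quotas: Zeta 2.246, Theta 1.708, Alpha 2.185, Delta 13.861.
Jefferson allocation: Zeta 2, Theta 1, Alpha 2, Delta 15.
Delta has quota 13.861 (lower 13, upper 14) but receives 15 — outside the quota interval.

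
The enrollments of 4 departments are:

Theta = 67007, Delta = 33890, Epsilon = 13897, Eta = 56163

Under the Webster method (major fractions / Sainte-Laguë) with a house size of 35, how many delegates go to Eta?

11

Standard divisor 170957/35 ≈ 4884.486; standard quotas: Theta 13.718, Delta 6.938, Epsilon 2.845, Eta 11.498.
Rounding to the nearest integer gives Theta 14, Delta 7, Epsilon 3, Eta 11 — total 35, matching the house size, so no adjustment is needed.
Eta receives 11.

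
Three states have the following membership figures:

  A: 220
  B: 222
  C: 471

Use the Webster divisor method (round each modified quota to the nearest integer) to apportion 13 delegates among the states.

Standard divisor 913/13 ≈ 70.231; standard quotas: A 3.133, B 3.161, C 6.706.
Rounding to the nearest integer gives A 3, B 3, C 7 — total 13, matching the house size, so no adjustment is needed.

A 3; B 3; C 7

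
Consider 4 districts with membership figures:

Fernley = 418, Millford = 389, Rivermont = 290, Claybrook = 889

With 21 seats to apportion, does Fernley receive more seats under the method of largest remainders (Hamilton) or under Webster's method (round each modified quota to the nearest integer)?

Hamilton: Fernley 5, Millford 4, Rivermont 3, Claybrook 9.
Webster: Fernley 4, Millford 4, Rivermont 3, Claybrook 10.
Fernley gets 5 under Hamilton and 4 under Webster.

Hamilton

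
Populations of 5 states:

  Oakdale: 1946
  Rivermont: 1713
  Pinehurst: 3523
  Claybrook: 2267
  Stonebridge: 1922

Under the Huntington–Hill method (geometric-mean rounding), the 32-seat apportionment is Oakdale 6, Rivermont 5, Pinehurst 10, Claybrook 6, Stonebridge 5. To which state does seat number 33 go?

Stonebridge

Priority for the next seat is population ÷ (√(s·(s+1))).
Priorities: Oakdale 300.274, Rivermont 312.750, Pinehurst 335.905, Claybrook 349.806, Stonebridge 350.908.
Highest priority: Stonebridge.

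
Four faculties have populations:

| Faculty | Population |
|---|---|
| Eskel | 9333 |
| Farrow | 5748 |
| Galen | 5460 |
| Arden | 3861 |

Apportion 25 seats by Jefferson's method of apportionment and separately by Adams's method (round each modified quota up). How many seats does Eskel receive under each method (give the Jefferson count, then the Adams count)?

10 and 9

Jefferson: Eskel 10, Farrow 6, Galen 5, Arden 4.
Adams: Eskel 9, Farrow 6, Galen 6, Arden 4.
Eskel gets 10 under Jefferson and 9 under Adams.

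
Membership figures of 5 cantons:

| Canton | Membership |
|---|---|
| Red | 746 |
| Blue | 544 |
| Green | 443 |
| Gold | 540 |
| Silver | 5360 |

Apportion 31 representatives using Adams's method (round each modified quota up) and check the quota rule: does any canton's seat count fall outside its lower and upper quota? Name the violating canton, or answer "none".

Silver

Standard quotas: Red 3.030, Blue 2.209, Green 1.799, Gold 2.193, Silver 21.769.
Adams allocation: Red 3, Blue 3, Green 2, Gold 3, Silver 20.
Silver has quota 21.769 (lower 21, upper 22) but receives 20 — outside the quota interval.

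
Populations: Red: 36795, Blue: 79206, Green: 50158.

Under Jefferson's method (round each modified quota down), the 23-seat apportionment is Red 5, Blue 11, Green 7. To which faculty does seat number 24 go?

Blue

Priority for the next seat is population ÷ (current seats + 1).
Priorities: Red 6132.500, Blue 6600.500, Green 6269.750.
Highest priority: Blue.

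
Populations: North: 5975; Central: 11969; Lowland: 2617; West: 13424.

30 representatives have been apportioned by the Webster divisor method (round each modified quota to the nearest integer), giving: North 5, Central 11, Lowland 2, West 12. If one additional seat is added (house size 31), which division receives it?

Priority for the next seat is population ÷ (current seats + 0.5).
Priorities: North 1086.364, Central 1040.783, Lowland 1046.800, West 1073.920.
Highest priority: North.

North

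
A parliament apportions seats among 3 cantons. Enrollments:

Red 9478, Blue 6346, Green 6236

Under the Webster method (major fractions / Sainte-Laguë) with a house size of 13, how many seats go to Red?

5

Standard divisor 22060/13 ≈ 1696.923; standard quotas: Red 5.585, Blue 3.740, Green 3.675.
Rounding to the nearest integer gives 6, 4, 4 = 14 seats, so the divisor must be adjusted.
With modified divisor 1750: modified quotas Red 5.416, Blue 3.626, Green 3.563.
Rounding to the nearest integer: Red 5, Blue 4, Green 4 (total 13).
Red receives 5.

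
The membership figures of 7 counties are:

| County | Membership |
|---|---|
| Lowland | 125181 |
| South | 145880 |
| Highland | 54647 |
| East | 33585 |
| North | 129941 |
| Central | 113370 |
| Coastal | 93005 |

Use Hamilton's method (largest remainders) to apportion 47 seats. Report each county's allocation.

Lowland 8, South 10, Highland 4, East 2, North 9, Central 8, Coastal 6

Standard divisor: 695609 ÷ 47 ≈ 14800.191.
Standard quotas: Lowland 8.4581, South 9.8566, Highland 3.6923, East 2.2692, North 8.7797, Central 7.6600, Coastal 6.2840.
Lower quotas: Lowland 8, South 9, Highland 3, East 2, North 8, Central 7, Coastal 6 (sum 43, leaving 4 seats).
Remainders in descending order: South 0.8566, North 0.7797, Highland 0.6923, Central 0.6600, Lowland 0.4581, Coastal 0.2840, East 0.2692.
Largest remainders: South, North, Highland, Central receive the extra seats.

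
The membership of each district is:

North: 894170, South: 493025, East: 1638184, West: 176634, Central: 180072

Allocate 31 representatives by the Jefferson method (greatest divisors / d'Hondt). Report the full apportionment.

Standard divisor 3382085/31 ≈ 109099.516; standard quotas: North 8.196, South 4.519, East 15.016, West 1.619, Central 1.651.
Rounding down gives 8, 4, 15, 1, 1 = 29 seats, so the divisor must be adjusted.
With modified divisor 99128.1: modified quotas North 9.020, South 4.974, East 16.526, West 1.782, Central 1.817.
Rounding down: North 9, South 4, East 16, West 1, Central 1 (total 31).

North=9, South=4, East=16, West=1, Central=1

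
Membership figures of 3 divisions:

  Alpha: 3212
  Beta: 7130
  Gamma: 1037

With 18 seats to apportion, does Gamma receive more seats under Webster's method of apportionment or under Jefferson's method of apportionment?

Webster

Webster: Alpha 5, Beta 11, Gamma 2.
Jefferson: Alpha 5, Beta 12, Gamma 1.
Gamma gets 2 under Webster and 1 under Jefferson.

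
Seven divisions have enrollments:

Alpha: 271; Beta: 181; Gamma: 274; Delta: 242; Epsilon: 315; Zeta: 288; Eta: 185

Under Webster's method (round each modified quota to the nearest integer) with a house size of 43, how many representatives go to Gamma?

7

Standard divisor 1756/43 ≈ 40.837; standard quotas: Alpha 6.636, Beta 4.432, Gamma 6.710, Delta 5.926, Epsilon 7.714, Zeta 7.052, Eta 4.530.
Rounding to the nearest integer gives 7, 4, 7, 6, 8, 7, 5 = 44 seats, so the divisor must be adjusted.
With modified divisor 41.4: modified quotas Alpha 6.546, Beta 4.372, Gamma 6.618, Delta 5.845, Epsilon 7.609, Zeta 6.957, Eta 4.469.
Rounding to the nearest integer: Alpha 7, Beta 4, Gamma 7, Delta 6, Epsilon 8, Zeta 7, Eta 4 (total 43).
Gamma receives 7.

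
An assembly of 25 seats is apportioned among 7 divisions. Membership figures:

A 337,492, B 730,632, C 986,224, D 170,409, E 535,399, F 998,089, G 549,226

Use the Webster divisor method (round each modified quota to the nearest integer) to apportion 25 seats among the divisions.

Standard divisor 4307471/25 ≈ 172298.84; standard quotas: A 1.959, B 4.240, C 5.724, D 0.989, E 3.107, F 5.793, G 3.188.
Rounding to the nearest integer gives A 2, B 4, C 6, D 1, E 3, F 6, G 3 — total 25, matching the house size, so no adjustment is needed.

A 2, B 4, C 6, D 1, E 3, F 6, G 3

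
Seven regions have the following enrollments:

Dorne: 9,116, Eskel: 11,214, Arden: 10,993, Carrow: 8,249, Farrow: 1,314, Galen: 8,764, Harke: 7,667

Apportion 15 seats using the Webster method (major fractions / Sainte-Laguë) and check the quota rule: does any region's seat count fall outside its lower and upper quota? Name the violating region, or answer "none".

none

Standard quotas: Dorne 2.386, Eskel 2.935, Arden 2.877, Carrow 2.159, Farrow 0.344, Galen 2.294, Harke 2.006.
Webster allocation: Dorne 3, Eskel 3, Arden 3, Carrow 2, Farrow 0, Galen 2, Harke 2.
Every allocation lies between the lower and upper quota.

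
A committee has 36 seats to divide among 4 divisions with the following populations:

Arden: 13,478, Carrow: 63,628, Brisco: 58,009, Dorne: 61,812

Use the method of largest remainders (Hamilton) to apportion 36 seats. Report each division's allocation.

Total 196927; standard divisor 196927/36 ≈ 5470.194.
Standard quotas: Arden 2.4639, Carrow 11.6318, Brisco 10.6046, Dorne 11.2998.
Lower quotas: Arden 2, Carrow 11, Brisco 10, Dorne 11 (sum 34, leaving 2 seats).
Remainders in descending order: Carrow 0.6318, Brisco 0.6046, Arden 0.4639, Dorne 0.2998.
Largest remainders: Carrow, Brisco receive the extra seats.

Arden 2, Carrow 12, Brisco 11, Dorne 11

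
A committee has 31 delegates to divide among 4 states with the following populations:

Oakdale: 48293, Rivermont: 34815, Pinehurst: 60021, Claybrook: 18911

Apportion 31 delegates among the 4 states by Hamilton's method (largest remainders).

Oakdale 9, Rivermont 7, Pinehurst 11, Claybrook 4

The standard divisor is 162040/31 ≈ 5227.097.
Standard quotas: Oakdale 9.2390, Rivermont 6.6605, Pinehurst 11.4827, Claybrook 3.6179.
Lower quotas: Oakdale 9, Rivermont 6, Pinehurst 11, Claybrook 3 (sum 29, leaving 2 seats).
Remainders in descending order: Rivermont 0.6605, Claybrook 0.6179, Pinehurst 0.4827, Oakdale 0.2390.
The surplus seats go to Rivermont, Claybrook.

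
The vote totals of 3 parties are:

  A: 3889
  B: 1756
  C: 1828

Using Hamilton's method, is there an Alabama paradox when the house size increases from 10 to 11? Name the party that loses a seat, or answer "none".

none

At 10 seats: A 5, B 2, C 3.
At 11 seats: A 6, B 2, C 3.
No party's allocation decreased.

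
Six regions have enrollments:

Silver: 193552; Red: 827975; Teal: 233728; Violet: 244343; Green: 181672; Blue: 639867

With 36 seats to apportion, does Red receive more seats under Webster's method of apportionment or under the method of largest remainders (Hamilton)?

Hamilton

Webster: Silver 3, Red 12, Teal 4, Violet 4, Green 3, Blue 10.
Hamilton: Silver 3, Red 13, Teal 3, Violet 4, Green 3, Blue 10.
Red gets 12 under Webster and 13 under Hamilton.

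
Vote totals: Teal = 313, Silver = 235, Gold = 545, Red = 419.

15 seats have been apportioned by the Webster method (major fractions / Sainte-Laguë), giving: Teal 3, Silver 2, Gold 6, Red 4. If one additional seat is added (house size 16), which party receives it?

Priority for the next seat is population ÷ (current seats + 0.5).
Priorities: Teal 89.429, Silver 94.000, Gold 83.846, Red 93.111.
Highest priority: Silver.

Silver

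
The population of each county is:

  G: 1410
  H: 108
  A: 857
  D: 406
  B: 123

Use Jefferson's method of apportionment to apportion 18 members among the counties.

G 10, H 0, A 6, D 2, B 0

Standard divisor 2904/18 ≈ 161.333; standard quotas: G 8.740, H 0.669, A 5.312, D 2.517, B 0.762.
Rounding down gives 8, 0, 5, 2, 0 = 15 seats, so the divisor must be adjusted.
With modified divisor 140: modified quotas G 10.071, H 0.771, A 6.121, D 2.900, B 0.879.
Rounding down: G 10, H 0, A 6, D 2, B 0 (total 18).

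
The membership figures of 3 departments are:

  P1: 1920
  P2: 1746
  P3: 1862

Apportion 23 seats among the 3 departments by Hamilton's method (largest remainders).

The standard divisor is 5528/23 ≈ 240.348.
Standard quotas: P1 7.988, P2 7.264, P3 7.747.
Lower quotas: P1 7, P2 7, P3 7 (sum 21, leaving 2 seats).
Remainders in descending order: P1 0.988, P3 0.747, P2 0.264.
Largest remainders: P1, P3 receive the extra seats.

P1=8, P2=7, P3=8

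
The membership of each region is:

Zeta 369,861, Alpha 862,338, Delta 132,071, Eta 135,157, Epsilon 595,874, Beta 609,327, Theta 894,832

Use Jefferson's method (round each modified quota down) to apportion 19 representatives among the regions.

Standard divisor 3599460/19 ≈ 189445.263; standard quotas: Zeta 1.952, Alpha 4.552, Delta 0.697, Eta 0.713, Epsilon 3.145, Beta 3.216, Theta 4.723.
Rounding down gives 1, 4, 0, 0, 3, 3, 4 = 15 seats, so the divisor must be adjusted.
With modified divisor 150700: modified quotas Zeta 2.454, Alpha 5.722, Delta 0.876, Eta 0.897, Epsilon 3.954, Beta 4.043, Theta 5.938.
Rounding down: Zeta 2, Alpha 5, Delta 0, Eta 0, Epsilon 3, Beta 4, Theta 5 (total 19).

Zeta: 2; Alpha: 5; Delta: 0; Eta: 0; Epsilon: 3; Beta: 4; Theta: 5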